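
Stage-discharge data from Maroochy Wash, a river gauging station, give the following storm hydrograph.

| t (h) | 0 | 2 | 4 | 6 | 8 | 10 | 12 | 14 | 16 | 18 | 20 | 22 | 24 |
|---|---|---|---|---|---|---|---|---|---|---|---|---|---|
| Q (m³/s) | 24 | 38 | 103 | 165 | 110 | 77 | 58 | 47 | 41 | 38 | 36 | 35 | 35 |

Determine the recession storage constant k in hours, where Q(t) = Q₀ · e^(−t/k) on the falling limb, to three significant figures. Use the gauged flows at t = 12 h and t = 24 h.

k ≈ 23.8 h

On the falling limb, Q drops from 58 to 35 m³/s between t = 12 h and t = 24 h (Δt = 12 h).
k = −Δt / ln(Q₂/Q₁) = −12 / ln(35/58) = 23.8 h.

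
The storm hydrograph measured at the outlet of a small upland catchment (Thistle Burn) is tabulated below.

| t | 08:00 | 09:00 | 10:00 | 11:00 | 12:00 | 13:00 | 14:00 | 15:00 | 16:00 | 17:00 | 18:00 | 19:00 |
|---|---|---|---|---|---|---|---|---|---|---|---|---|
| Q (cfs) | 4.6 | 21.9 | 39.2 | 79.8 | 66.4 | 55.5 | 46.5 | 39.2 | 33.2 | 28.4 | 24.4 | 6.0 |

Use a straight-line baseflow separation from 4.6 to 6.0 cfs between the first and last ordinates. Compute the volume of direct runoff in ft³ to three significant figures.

V ≈ 1.37 × 10^6 ft³

Direct-runoff ordinates (Q − Q_b): 0.00, 17.17, 34.35, 74.82, 61.29, 50.26, 41.14, 33.71, 27.58, 22.65, 18.53, 0.00 cfs.
ΣQ_DR = 381.5 cfs.
With Δt = 1 h = 3600 s, V = ΣQ_DR · Δt = 381.5 × 3600 = 1.37 × 10^6 ft³.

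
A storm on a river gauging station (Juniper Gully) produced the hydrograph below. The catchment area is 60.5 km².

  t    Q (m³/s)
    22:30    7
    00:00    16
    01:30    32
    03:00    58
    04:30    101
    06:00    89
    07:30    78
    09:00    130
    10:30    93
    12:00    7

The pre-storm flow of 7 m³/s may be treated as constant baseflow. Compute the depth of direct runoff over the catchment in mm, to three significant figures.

Direct runoff: 0.0, 9.0, 25.0, 51.0, 94.0, 82.0, 71.0, 123.0, 86.0, 0.0 m³/s; ΣQ_DR = 541.0 m³/s.
V = ΣQ_DR · Δt = 541.0 × 5400 s = 2.921 × 10^6 m³.
Over A = 60.5 km², depth = V / A = 48.3 mm.

d ≈ 48.3 mm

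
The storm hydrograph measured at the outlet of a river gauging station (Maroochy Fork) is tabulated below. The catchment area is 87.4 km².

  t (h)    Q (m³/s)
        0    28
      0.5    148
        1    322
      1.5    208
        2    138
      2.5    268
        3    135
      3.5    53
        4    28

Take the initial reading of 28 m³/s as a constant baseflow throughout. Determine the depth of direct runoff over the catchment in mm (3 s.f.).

d ≈ 22.2 mm

Direct runoff: 0.0, 120.0, 294.0, 180.0, 110.0, 240.0, 107.0, 25.0, 0.0 m³/s; ΣQ_DR = 1076 m³/s.
V = ΣQ_DR · Δt = 1076 × 1800 s = 1.937 × 10^6 m³.
Over A = 87.4 km², depth = V / A = 22.2 mm.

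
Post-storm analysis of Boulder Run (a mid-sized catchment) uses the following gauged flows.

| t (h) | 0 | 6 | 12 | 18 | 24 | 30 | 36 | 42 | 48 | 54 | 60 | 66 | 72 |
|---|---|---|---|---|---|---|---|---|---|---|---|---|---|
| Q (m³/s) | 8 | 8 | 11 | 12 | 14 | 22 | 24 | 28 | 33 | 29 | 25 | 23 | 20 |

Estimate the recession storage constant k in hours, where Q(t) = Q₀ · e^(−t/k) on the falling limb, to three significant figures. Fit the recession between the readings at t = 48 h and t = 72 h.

k ≈ 47.9 h

On the falling limb, Q drops from 33 to 20 m³/s between t = 48 h and t = 72 h (Δt = 24 h).
k = −Δt / ln(Q₂/Q₁) = −24 / ln(20/33) = 47.9 h.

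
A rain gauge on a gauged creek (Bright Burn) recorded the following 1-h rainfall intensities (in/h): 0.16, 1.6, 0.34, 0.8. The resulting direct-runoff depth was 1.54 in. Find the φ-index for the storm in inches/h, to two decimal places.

φ ≈ 0.43 in/h

Only the 2 blocks with intensity above φ contribute runoff: 1.6, 0.8 in/h.
Σ(I−φ)·Δt = d  ⇒  (1.6+0.8 − 2φ)·1 = 1.54
φ = (2.400 − 1.54/1) / 2 = 0.43 in/h.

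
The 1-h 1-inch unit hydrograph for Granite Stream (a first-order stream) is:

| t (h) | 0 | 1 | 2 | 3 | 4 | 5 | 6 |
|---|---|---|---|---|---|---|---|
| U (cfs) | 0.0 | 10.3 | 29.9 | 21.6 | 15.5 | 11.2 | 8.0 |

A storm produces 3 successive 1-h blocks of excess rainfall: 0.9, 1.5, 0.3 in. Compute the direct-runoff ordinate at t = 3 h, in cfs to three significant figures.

By discrete convolution, Q_j = Σ (P_i / 1 in) · U_{j−i}.
At t = 3 h (j=3): Q = (0.9/1)·21.6 + (1.5/1)·29.9 + (0.3/1)·10.3 = 67.4 cfs.

Q ≈ 67.4 cfs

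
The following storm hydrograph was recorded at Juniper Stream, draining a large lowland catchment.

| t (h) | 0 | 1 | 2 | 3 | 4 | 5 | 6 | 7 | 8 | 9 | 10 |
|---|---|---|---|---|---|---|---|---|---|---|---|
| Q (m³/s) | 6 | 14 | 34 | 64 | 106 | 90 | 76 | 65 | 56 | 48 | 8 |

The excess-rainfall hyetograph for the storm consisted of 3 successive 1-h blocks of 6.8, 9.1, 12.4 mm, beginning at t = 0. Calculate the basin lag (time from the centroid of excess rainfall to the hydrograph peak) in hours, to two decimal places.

Centroid of excess rainfall: t_c = Σ P_i·t̄_i / ΣP_i = 1.6979 h (block centres at 0.5, 1.5, 2.5 h).
Hydrograph peak occurs at t = 4 h, so basin lag t_L = 4 − 1.6979 = 2.30 h.

t_L ≈ 2.30 h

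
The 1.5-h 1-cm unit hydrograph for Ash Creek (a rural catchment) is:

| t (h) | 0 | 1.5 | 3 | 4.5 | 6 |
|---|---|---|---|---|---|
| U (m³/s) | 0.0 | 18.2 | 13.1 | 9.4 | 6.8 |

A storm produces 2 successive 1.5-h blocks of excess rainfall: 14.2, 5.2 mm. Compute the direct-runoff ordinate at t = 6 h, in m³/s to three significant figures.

Q ≈ 14.5 m³/s

By discrete convolution, Q_j = Σ (P_i / 10 mm) · U_{j−i}.
At t = 6 h (j=4): Q = (14.2/10)·6.8 + (5.2/10)·9.4 = 14.5 m³/s.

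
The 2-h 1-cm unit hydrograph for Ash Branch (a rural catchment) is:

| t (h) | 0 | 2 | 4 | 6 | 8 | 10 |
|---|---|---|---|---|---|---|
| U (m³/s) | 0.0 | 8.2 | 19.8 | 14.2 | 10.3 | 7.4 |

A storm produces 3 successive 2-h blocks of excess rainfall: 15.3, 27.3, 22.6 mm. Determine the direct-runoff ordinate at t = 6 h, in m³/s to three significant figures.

By discrete convolution, Q_j = Σ (P_i / 10 mm) · U_{j−i}.
At t = 6 h (j=3): Q = (15.3/10)·14.2 + (27.3/10)·19.8 + (22.6/10)·8.2 = 94.3 m³/s.

Q ≈ 94.3 m³/s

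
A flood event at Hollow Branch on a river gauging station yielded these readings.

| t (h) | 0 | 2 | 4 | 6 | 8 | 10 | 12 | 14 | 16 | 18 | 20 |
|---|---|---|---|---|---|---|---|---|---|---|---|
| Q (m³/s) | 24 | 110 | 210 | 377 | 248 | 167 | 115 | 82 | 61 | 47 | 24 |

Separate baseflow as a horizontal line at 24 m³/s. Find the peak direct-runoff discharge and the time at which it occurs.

Subtracting baseflow gives direct-runoff ordinates: 0.0, 86.0, 186.0, 353.0, 224.0, 143.0, 91.0, 58.0, 37.0, 23.0, 0.0 m³/s.
The maximum is 353.0 m³/s, occurring at the reading for t = 6 h.

Q_p = 353.0 m³/s at t = 6 h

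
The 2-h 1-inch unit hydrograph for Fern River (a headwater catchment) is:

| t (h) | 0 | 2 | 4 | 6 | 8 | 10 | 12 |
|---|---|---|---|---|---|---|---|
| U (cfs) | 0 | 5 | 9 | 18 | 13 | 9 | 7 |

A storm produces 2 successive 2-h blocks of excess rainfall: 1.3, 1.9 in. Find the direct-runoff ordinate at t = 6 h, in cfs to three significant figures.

By discrete convolution, Q_j = Σ (P_i / 1 in) · U_{j−i}.
At t = 6 h (j=3): Q = (1.3/1)·18 + (1.9/1)·9 = 40.5 cfs.

Q ≈ 40.5 cfs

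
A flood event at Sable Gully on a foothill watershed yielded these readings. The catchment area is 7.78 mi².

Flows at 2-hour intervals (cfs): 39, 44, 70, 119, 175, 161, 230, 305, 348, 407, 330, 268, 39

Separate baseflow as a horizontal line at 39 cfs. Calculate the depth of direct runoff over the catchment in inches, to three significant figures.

d ≈ 0.808 in

Direct runoff: 0.0, 5.0, 31.0, 80.0, 136.0, 122.0, 191.0, 266.0, 309.0, 368.0, 291.0, 229.0, 0.0 cfs; ΣQ_DR = 2028 cfs.
V = ΣQ_DR · Δt = 2028 × 7200 s = 1.460 × 10^7 ft³.
Over A = 7.78 mi², depth = V / A = 0.808 in.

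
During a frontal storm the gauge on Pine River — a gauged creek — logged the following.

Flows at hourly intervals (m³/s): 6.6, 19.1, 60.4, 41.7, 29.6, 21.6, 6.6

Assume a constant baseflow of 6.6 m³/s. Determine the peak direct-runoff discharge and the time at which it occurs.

Q_p = 53.8 m³/s at t = 2 h

Subtracting baseflow gives direct-runoff ordinates: 0.0, 12.5, 53.8, 35.1, 23.0, 15.0, 0.0 m³/s.
The maximum is 53.8 m³/s, occurring at the reading for t = 2 h.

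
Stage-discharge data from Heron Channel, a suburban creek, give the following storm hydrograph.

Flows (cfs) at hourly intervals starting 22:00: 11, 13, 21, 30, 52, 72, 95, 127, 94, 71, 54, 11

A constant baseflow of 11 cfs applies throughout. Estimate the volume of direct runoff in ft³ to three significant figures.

Direct-runoff ordinates (Q − Q_b): 0.0, 2.0, 10.0, 19.0, 41.0, 61.0, 84.0, 116.0, 83.0, 60.0, 43.0, 0.0 cfs.
ΣQ_DR = 519.0 cfs.
With Δt = 1 h = 3600 s, V = ΣQ_DR · Δt = 519.0 × 3600 = 1.87 × 10^6 ft³.

V ≈ 1.87 × 10^6 ft³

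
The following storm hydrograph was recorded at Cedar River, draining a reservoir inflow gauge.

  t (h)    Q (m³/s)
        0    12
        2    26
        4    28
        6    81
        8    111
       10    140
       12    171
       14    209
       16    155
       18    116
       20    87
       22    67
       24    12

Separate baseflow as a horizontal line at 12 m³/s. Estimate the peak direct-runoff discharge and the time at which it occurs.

Subtracting baseflow gives direct-runoff ordinates: 0.0, 14.0, 16.0, 69.0, 99.0, 128.0, 159.0, 197.0, 143.0, 104.0, 75.0, 55.0, 0.0 m³/s.
The maximum is 197.0 m³/s, occurring at the reading for t = 14 h.

Q_p = 197.0 m³/s at t = 14 h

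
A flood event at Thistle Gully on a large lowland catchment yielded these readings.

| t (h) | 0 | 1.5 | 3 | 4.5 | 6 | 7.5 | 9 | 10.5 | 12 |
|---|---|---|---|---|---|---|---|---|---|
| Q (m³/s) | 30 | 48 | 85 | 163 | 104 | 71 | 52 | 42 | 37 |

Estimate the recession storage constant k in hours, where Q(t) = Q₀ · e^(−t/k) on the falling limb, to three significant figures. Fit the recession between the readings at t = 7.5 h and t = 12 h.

On the falling limb, Q drops from 71 to 37 m³/s between t = 7.5 h and t = 12 h (Δt = 4.5 h).
k = −Δt / ln(Q₂/Q₁) = −4.5 / ln(37/71) = 6.90 h.

k ≈ 6.90 h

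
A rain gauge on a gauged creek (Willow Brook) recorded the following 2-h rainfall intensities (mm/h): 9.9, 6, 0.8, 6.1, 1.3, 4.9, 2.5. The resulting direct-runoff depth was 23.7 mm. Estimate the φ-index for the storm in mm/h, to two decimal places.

Only the 4 blocks with intensity above φ contribute runoff: 9.9, 6, 6.1, 4.9 mm/h.
Σ(I−φ)·Δt = d  ⇒  (9.9+6+6.1+4.9 − 4φ)·2 = 23.7
φ = (26.90 − 23.7/2) / 4 = 3.76 mm/h.

φ ≈ 3.76 mm/h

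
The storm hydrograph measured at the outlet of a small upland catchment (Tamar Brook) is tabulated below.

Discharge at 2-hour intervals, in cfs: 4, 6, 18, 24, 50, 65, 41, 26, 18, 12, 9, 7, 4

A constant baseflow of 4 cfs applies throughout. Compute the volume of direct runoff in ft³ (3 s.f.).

Direct-runoff ordinates (Q − Q_b): 0.0, 2.0, 14.0, 20.0, 46.0, 61.0, 37.0, 22.0, 14.0, 8.0, 5.0, 3.0, 0.0 cfs.
ΣQ_DR = 232.0 cfs.
With Δt = 2 h = 7200 s, V = ΣQ_DR · Δt = 232.0 × 7200 = 1.67 × 10^6 ft³.

V ≈ 1.67 × 10^6 ft³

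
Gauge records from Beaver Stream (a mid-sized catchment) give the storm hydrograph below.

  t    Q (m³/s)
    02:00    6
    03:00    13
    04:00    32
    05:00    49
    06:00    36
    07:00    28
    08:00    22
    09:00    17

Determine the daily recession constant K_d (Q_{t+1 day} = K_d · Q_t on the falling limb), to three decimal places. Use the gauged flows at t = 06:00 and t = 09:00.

Between t = 06:00 and t = 09:00 the flow falls from 36 to 17 m³/s over 3×1 h = 3 h.
Per-interval ratio K = (17/36)^(1/3) = 0.7787; K_d = K^(24/1) = 0.002.

K_d ≈ 0.002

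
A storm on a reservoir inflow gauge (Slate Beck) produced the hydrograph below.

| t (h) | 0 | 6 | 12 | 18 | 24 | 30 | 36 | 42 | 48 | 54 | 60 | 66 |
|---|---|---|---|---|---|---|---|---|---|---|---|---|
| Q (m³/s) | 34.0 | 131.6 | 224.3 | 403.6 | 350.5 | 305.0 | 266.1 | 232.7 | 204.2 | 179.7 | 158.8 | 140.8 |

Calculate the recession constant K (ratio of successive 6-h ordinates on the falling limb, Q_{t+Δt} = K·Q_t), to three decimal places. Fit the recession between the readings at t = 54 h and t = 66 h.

K ≈ 0.885

Using the recession-limb readings at t = 54 h and t = 66 h: Q falls from 179.7 to 140.8 m³/s over 2 intervals.
K = (Q₂/Q₁)^(1/2) = (140.8/179.7)^(1/2) = 0.885.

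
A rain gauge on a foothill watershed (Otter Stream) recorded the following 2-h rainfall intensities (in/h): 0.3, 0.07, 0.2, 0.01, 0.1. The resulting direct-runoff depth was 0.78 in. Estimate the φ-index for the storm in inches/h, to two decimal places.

Only the 3 blocks with intensity above φ contribute runoff: 0.3, 0.2, 0.1 in/h.
Σ(I−φ)·Δt = d  ⇒  (0.3+0.2+0.1 − 3φ)·2 = 0.78
φ = (0.6000 − 0.78/2) / 3 = 0.07 in/h.

φ ≈ 0.07 in/h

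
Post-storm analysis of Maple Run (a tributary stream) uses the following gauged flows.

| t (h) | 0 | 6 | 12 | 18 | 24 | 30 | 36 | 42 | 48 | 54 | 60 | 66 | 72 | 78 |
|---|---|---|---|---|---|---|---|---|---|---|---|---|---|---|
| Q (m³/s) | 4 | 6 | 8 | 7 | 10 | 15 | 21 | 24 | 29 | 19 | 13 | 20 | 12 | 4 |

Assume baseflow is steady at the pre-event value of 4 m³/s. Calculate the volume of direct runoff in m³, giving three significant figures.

V ≈ 2.94 × 10^6 m³

Direct-runoff ordinates (Q − Q_b): 0.0, 2.0, 4.0, 3.0, 6.0, 11.0, 17.0, 20.0, 25.0, 15.0, 9.0, 16.0, 8.0, 0.0 m³/s.
ΣQ_DR = 136.0 m³/s.
With Δt = 6 h = 21600 s, V = ΣQ_DR · Δt = 136.0 × 21600 = 2.94 × 10^6 m³.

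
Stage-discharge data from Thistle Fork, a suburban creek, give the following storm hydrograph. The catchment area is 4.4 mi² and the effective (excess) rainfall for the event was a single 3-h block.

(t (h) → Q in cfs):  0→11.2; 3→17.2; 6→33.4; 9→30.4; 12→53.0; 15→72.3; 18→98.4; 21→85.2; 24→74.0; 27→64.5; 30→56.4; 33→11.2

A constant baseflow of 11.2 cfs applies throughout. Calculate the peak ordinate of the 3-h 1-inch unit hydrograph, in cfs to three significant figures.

U_p ≈ 175 cfs

Direct runoff: 0.0, 6.0, 22.2, 19.2, 41.8, 61.1, 87.2, 74.0, 62.8, 53.3, 45.2, 0.0 cfs; ΣQ_DR = 472.8 cfs, peak = 87.2 cfs.
Runoff depth d = ΣQ_DR·Δt / A = 472.8 × 10800 / (4.4 mi²) = 0.4995 in.
The 1-inch UH is the DRH scaled by (1 in)/d, so U_p = 87.2 × 1/0.4995 = 175 cfs.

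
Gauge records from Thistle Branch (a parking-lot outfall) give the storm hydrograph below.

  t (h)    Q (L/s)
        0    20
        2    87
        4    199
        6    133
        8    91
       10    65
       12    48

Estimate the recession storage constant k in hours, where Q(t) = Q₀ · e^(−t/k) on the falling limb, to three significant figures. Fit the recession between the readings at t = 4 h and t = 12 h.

On the falling limb, Q drops from 199 to 48 L/s between t = 4 h and t = 12 h (Δt = 8 h).
k = −Δt / ln(Q₂/Q₁) = −8 / ln(48/199) = 5.63 h.

k ≈ 5.63 h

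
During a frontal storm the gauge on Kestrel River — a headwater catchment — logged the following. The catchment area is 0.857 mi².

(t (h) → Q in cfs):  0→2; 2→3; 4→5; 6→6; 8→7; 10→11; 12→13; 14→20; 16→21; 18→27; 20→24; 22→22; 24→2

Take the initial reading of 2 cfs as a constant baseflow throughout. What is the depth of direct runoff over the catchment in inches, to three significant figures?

Direct runoff: 0.0, 1.0, 3.0, 4.0, 5.0, 9.0, 11.0, 18.0, 19.0, 25.0, 22.0, 20.0, 0.0 cfs; ΣQ_DR = 137.0 cfs.
V = ΣQ_DR · Δt = 137.0 × 7200 s = 9.864 × 10^5 ft³.
Over A = 0.857 mi², depth = V / A = 0.495 in.

d ≈ 0.495 in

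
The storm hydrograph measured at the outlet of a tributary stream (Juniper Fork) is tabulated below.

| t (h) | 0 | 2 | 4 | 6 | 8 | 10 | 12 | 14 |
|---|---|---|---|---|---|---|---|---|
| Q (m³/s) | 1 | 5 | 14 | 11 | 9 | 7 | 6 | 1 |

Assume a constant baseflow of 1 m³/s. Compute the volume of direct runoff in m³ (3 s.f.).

Direct-runoff ordinates (Q − Q_b): 0.0, 4.0, 13.0, 10.0, 8.0, 6.0, 5.0, 0.0 m³/s.
ΣQ_DR = 46.00 m³/s.
With Δt = 2 h = 7200 s, V = ΣQ_DR · Δt = 46.00 × 7200 = 3.31 × 10^5 m³.

V ≈ 3.31 × 10^5 m³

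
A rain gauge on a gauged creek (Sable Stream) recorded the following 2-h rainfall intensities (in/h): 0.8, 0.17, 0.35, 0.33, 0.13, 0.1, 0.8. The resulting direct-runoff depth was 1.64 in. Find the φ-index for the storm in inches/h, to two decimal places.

Only the 2 blocks with intensity above φ contribute runoff: 0.8, 0.8 in/h.
Σ(I−φ)·Δt = d  ⇒  (0.8+0.8 − 2φ)·2 = 1.64
φ = (1.600 − 1.64/2) / 2 = 0.39 in/h.

φ ≈ 0.39 in/h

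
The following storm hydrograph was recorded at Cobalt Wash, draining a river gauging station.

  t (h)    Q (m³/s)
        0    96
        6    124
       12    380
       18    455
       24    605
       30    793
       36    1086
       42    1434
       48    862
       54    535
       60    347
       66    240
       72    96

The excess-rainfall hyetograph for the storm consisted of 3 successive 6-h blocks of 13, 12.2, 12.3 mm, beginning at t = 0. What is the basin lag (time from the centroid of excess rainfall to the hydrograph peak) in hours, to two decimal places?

t_L ≈ 33.11 h

Centroid of excess rainfall: t_c = Σ P_i·t̄_i / ΣP_i = 8.8880 h (block centres at 3, 9, 15 h).
Hydrograph peak occurs at t = 42 h, so basin lag t_L = 42 − 8.8880 = 33.11 h.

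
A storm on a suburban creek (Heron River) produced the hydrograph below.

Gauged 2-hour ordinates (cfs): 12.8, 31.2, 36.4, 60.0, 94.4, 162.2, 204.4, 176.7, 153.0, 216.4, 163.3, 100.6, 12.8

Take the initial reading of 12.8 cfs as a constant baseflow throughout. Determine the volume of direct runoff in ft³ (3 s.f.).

V ≈ 9.06 × 10^6 ft³

Direct-runoff ordinates (Q − Q_b): 0.0, 18.4, 23.6, 47.2, 81.6, 149.4, 191.6, 163.9, 140.2, 203.6, 150.5, 87.8, 0.0 cfs.
ΣQ_DR = 1258 cfs.
With Δt = 2 h = 7200 s, V = ΣQ_DR · Δt = 1258 × 7200 = 9.06 × 10^6 ft³.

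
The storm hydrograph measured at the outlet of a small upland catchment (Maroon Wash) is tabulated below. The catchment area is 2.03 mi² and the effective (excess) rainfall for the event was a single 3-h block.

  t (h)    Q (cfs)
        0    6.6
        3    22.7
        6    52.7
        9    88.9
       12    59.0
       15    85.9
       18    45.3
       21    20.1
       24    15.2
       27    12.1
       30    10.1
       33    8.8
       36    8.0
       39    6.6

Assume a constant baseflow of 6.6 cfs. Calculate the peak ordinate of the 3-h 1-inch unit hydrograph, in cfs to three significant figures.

Direct runoff: 0.0, 16.1, 46.1, 82.3, 52.4, 79.3, 38.7, 13.5, 8.6, 5.5, 3.5, 2.2, 1.4, 0.0 cfs; ΣQ_DR = 349.6 cfs, peak = 82.3 cfs.
Runoff depth d = ΣQ_DR·Δt / A = 349.6 × 10800 / (2.03 mi²) = 0.8006 in.
The 1-inch UH is the DRH scaled by (1 in)/d, so U_p = 82.3 × 1/0.8006 = 103 cfs.

U_p ≈ 103 cfs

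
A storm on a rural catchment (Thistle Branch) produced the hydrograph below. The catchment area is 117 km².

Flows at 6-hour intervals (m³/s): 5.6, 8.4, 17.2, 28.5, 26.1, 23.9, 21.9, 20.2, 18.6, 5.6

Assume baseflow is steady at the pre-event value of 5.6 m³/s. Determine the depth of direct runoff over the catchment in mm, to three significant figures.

Direct runoff: 0.0, 2.8, 11.6, 22.9, 20.5, 18.3, 16.3, 14.6, 13.0, 0.0 m³/s; ΣQ_DR = 120.0 m³/s.
V = ΣQ_DR · Δt = 120.0 × 21600 s = 2.592 × 10^6 m³.
Over A = 117 km², depth = V / A = 22.2 mm.

d ≈ 22.2 mm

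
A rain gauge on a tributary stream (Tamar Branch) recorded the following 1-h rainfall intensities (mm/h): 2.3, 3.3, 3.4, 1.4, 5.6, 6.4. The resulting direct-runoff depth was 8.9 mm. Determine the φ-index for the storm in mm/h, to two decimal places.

φ ≈ 2.45 mm/h

Only the 4 blocks with intensity above φ contribute runoff: 3.3, 3.4, 5.6, 6.4 mm/h.
Σ(I−φ)·Δt = d  ⇒  (3.3+3.4+5.6+6.4 − 4φ)·1 = 8.9
φ = (18.70 − 8.9/1) / 4 = 2.45 mm/h.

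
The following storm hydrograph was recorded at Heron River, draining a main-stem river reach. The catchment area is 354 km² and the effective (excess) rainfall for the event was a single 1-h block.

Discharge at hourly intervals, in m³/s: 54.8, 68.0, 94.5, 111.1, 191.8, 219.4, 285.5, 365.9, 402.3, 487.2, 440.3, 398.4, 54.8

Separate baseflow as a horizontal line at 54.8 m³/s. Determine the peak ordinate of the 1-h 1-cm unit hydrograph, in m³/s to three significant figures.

Direct runoff: 0.0, 13.2, 39.7, 56.3, 137.0, 164.6, 230.7, 311.1, 347.5, 432.4, 385.5, 343.6, 0.0 m³/s; ΣQ_DR = 2462 m³/s, peak = 432.4 m³/s.
Runoff depth d = ΣQ_DR·Δt / A = 2462 × 3600 / (354 km²) = 25.03 mm.
The 1-cm UH is the DRH scaled by (10 mm)/d, so U_p = 432.4 × 10/25.03 = 173 m³/s.

U_p ≈ 173 m³/s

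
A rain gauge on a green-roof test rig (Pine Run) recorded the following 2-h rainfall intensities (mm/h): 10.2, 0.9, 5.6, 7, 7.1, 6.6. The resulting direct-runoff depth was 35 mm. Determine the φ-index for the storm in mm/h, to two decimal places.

φ ≈ 3.80 mm/h

Only the 5 blocks with intensity above φ contribute runoff: 10.2, 5.6, 7, 7.1, 6.6 mm/h.
Σ(I−φ)·Δt = d  ⇒  (10.2+5.6+7+7.1+6.6 − 5φ)·2 = 35
φ = (36.50 − 35/2) / 5 = 3.80 mm/h.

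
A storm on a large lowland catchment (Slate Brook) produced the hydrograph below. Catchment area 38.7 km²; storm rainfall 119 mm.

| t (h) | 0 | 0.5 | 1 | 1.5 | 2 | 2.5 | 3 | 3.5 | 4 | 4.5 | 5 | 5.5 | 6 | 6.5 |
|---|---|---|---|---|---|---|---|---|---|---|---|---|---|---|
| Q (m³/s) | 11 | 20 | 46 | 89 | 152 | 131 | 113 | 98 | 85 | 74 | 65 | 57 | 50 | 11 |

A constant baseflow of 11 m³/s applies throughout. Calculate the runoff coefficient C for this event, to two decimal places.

C ≈ 0.33

ΣQ_DR = 848.0 m³/s; V = ΣQ_DR·Δt = 1.526 × 10^6 m³.
Runoff depth d = V / A = 39.44 mm.
C = d / P = 39.44 / 119 = 0.33.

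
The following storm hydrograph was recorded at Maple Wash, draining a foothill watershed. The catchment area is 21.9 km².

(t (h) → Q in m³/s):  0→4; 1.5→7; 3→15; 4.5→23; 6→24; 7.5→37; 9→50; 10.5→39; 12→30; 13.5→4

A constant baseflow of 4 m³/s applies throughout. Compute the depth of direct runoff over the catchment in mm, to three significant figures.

d ≈ 47.6 mm

Direct runoff: 0.0, 3.0, 11.0, 19.0, 20.0, 33.0, 46.0, 35.0, 26.0, 0.0 m³/s; ΣQ_DR = 193.0 m³/s.
V = ΣQ_DR · Δt = 193.0 × 5400 s = 1.042 × 10^6 m³.
Over A = 21.9 km², depth = V / A = 47.6 mm.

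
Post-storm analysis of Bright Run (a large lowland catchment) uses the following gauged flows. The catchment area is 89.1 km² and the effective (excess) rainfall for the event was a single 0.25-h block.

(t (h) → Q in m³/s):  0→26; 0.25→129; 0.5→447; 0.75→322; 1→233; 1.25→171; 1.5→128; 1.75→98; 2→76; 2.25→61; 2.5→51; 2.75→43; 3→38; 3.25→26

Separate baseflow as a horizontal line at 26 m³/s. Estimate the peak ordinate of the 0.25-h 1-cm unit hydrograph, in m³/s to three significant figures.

U_p ≈ 281 m³/s

Direct runoff: 0.0, 103.0, 421.0, 296.0, 207.0, 145.0, 102.0, 72.0, 50.0, 35.0, 25.0, 17.0, 12.0, 0.0 m³/s; ΣQ_DR = 1485 m³/s, peak = 421.0 m³/s.
Runoff depth d = ΣQ_DR·Δt / A = 1485 × 900 / (89.1 km²) = 15.00 mm.
The 1-cm UH is the DRH scaled by (10 mm)/d, so U_p = 421.0 × 10/15.00 = 281 m³/s.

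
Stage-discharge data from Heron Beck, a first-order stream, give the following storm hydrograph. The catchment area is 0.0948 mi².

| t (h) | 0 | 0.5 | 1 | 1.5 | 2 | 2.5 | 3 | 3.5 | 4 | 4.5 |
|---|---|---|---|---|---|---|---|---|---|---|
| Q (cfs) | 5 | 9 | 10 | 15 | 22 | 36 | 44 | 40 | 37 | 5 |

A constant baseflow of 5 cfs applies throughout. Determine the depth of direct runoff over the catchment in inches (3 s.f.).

d ≈ 1.41 in

Direct runoff: 0.0, 4.0, 5.0, 10.0, 17.0, 31.0, 39.0, 35.0, 32.0, 0.0 cfs; ΣQ_DR = 173.0 cfs.
V = ΣQ_DR · Δt = 173.0 × 1800 s = 3.114 × 10^5 ft³.
Over A = 0.0948 mi², depth = V / A = 1.41 in.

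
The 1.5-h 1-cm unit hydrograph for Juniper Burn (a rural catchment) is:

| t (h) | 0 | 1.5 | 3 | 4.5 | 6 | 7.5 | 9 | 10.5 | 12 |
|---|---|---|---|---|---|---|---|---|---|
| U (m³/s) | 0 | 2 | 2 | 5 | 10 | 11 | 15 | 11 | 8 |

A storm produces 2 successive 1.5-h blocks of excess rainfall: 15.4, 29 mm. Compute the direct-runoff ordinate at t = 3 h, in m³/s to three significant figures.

Q ≈ 8.88 m³/s

By discrete convolution, Q_j = Σ (P_i / 10 mm) · U_{j−i}.
At t = 3 h (j=2): Q = (15.4/10)·2 + (29/10)·2 = 8.88 m³/s.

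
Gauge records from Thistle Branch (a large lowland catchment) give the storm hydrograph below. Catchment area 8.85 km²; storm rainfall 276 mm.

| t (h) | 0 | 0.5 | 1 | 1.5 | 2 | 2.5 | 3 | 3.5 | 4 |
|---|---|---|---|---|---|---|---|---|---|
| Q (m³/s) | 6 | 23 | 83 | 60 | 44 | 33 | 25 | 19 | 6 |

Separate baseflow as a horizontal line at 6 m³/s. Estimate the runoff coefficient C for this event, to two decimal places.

ΣQ_DR = 245.0 m³/s; V = ΣQ_DR·Δt = 4.410 × 10^5 m³.
Runoff depth d = V / A = 49.83 mm.
C = d / P = 49.83 / 276 = 0.18.

C ≈ 0.18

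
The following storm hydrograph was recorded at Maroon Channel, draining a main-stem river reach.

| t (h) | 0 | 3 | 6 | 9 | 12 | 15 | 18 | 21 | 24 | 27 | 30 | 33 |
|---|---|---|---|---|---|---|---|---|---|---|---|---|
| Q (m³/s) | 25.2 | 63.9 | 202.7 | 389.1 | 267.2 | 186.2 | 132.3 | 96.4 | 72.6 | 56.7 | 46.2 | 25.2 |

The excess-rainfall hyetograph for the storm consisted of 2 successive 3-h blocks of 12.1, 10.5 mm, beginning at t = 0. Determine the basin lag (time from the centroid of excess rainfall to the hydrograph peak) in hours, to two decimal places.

Centroid of excess rainfall: t_c = Σ P_i·t̄_i / ΣP_i = 2.8938 h (block centres at 1.5, 4.5 h).
Hydrograph peak occurs at t = 9 h, so basin lag t_L = 9 − 2.8938 = 6.11 h.

t_L ≈ 6.11 h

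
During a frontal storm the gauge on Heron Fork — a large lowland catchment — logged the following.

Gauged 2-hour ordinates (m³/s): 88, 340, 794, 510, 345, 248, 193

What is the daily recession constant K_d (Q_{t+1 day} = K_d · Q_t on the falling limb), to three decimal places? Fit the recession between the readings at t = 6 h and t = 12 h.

Between t = 6 h and t = 12 h the flow falls from 510 to 193 m³/s over 3×2 h = 6 h.
Per-interval ratio K = (193/510)^(1/3) = 0.7233; K_d = K^(24/2) = 0.021.

K_d ≈ 0.021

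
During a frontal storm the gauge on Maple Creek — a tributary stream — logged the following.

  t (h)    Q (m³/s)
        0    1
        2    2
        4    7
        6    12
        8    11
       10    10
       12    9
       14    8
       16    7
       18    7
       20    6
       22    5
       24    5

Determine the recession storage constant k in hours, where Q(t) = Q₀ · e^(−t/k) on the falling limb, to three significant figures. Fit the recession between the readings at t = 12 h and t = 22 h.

On the falling limb, Q drops from 9 to 5 m³/s between t = 12 h and t = 22 h (Δt = 10 h).
k = −Δt / ln(Q₂/Q₁) = −10 / ln(5/9) = 17.0 h.

k ≈ 17.0 h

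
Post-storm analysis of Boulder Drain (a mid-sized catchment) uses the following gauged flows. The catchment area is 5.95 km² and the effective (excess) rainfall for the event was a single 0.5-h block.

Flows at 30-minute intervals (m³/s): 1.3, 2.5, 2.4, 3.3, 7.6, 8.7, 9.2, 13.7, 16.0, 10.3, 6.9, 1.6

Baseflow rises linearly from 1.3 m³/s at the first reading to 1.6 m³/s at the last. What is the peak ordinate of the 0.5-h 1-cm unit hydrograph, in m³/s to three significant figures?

U_p ≈ 7.24 m³/s

Direct runoff: 0.00, 1.17, 1.05, 1.92, 6.19, 7.26, 7.74, 12.21, 14.48, 8.75, 5.33, 0.00 m³/s; ΣQ_DR = 66.10 m³/s, peak = 14.48 m³/s.
Runoff depth d = ΣQ_DR·Δt / A = 66.10 × 1800 / (5.95 km²) = 20.00 mm.
The 1-cm UH is the DRH scaled by (10 mm)/d, so U_p = 14.48 × 10/20.00 = 7.24 m³/s.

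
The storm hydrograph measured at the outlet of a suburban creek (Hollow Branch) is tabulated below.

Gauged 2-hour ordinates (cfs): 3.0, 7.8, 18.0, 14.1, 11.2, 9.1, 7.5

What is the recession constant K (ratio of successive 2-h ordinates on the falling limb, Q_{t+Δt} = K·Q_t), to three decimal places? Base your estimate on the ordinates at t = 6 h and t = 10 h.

K ≈ 0.803

Using the recession-limb readings at t = 6 h and t = 10 h: Q falls from 14.1 to 9.1 cfs over 2 intervals.
K = (Q₂/Q₁)^(1/2) = (9.1/14.1)^(1/2) = 0.803.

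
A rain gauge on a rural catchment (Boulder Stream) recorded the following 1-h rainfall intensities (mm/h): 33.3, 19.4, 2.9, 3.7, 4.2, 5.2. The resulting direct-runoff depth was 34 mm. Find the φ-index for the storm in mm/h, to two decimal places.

φ ≈ 9.35 mm/h

Only the 2 blocks with intensity above φ contribute runoff: 33.3, 19.4 mm/h.
Σ(I−φ)·Δt = d  ⇒  (33.3+19.4 − 2φ)·1 = 34
φ = (52.70 − 34/1) / 2 = 9.35 mm/h.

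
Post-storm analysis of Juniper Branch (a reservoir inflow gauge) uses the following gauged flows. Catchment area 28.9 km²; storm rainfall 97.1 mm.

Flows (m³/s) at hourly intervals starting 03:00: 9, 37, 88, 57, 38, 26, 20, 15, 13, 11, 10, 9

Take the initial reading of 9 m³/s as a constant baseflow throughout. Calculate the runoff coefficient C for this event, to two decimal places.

ΣQ_DR = 225.0 m³/s; V = ΣQ_DR·Δt = 8.100 × 10^5 m³.
Runoff depth d = V / A = 28.03 mm.
C = d / P = 28.03 / 97.1 = 0.29.

C ≈ 0.29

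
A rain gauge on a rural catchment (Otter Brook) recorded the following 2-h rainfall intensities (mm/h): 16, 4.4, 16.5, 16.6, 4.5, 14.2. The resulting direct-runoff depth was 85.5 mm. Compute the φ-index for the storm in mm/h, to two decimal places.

Only the 4 blocks with intensity above φ contribute runoff: 16, 16.5, 16.6, 14.2 mm/h.
Σ(I−φ)·Δt = d  ⇒  (16+16.5+16.6+14.2 − 4φ)·2 = 85.5
φ = (63.30 − 85.5/2) / 4 = 5.14 mm/h.

φ ≈ 5.14 mm/h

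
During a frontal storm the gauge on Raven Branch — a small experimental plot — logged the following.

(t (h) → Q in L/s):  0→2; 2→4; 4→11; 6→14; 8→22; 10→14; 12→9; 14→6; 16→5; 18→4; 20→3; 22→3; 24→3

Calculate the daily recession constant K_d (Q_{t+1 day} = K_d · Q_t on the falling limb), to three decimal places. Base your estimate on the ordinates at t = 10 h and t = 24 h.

K_d ≈ 0.071

Between t = 10 h and t = 24 h the flow falls from 14 to 3 L/s over 7×2 h = 14 h.
Per-interval ratio K = (3/14)^(1/7) = 0.8025; K_d = K^(24/2) = 0.071.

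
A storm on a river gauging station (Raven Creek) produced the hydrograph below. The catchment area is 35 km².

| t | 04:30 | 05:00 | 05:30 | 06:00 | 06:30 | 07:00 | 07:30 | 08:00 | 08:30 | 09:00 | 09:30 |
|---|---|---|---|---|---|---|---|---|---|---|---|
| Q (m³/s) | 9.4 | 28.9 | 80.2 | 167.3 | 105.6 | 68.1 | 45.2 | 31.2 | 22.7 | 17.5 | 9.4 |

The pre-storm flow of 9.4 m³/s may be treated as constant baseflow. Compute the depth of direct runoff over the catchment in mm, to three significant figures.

d ≈ 24.8 mm

Direct runoff: 0.0, 19.5, 70.8, 157.9, 96.2, 58.7, 35.8, 21.8, 13.3, 8.1, 0.0 m³/s; ΣQ_DR = 482.1 m³/s.
V = ΣQ_DR · Δt = 482.1 × 1800 s = 8.678 × 10^5 m³.
Over A = 35 km², depth = V / A = 24.8 mm.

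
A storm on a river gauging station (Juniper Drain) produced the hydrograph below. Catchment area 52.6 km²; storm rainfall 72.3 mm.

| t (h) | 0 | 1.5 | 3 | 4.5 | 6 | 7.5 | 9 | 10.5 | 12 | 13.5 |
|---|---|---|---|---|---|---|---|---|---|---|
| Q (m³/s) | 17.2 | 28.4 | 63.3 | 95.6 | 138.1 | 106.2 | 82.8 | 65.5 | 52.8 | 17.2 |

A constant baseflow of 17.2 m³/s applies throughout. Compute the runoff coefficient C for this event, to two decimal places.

C ≈ 0.70

ΣQ_DR = 495.1 m³/s; V = ΣQ_DR·Δt = 2.674 × 10^6 m³.
Runoff depth d = V / A = 50.83 mm.
C = d / P = 50.83 / 72.3 = 0.70.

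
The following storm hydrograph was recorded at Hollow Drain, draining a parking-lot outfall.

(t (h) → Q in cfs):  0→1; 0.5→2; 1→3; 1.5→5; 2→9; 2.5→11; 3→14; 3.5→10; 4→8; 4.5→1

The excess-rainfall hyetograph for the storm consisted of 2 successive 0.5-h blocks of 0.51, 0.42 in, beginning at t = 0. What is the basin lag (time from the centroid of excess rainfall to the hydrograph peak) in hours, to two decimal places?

Centroid of excess rainfall: t_c = Σ P_i·t̄_i / ΣP_i = 0.4758 h (block centres at 0.25, 0.75 h).
Hydrograph peak occurs at t = 3 h, so basin lag t_L = 3 − 0.4758 = 2.52 h.

t_L ≈ 2.52 h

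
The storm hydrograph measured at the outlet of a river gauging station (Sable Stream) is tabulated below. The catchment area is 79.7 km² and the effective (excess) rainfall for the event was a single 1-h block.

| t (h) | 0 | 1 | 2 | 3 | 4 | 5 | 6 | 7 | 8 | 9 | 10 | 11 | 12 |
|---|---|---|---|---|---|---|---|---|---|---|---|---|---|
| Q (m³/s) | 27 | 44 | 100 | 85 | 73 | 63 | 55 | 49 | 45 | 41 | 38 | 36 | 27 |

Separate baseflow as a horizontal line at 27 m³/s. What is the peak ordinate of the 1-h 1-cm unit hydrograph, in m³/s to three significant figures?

Direct runoff: 0.0, 17.0, 73.0, 58.0, 46.0, 36.0, 28.0, 22.0, 18.0, 14.0, 11.0, 9.0, 0.0 m³/s; ΣQ_DR = 332.0 m³/s, peak = 73.0 m³/s.
Runoff depth d = ΣQ_DR·Δt / A = 332.0 × 3600 / (79.7 km²) = 15.00 mm.
The 1-cm UH is the DRH scaled by (10 mm)/d, so U_p = 73.0 × 10/15.00 = 48.7 m³/s.

U_p ≈ 48.7 m³/s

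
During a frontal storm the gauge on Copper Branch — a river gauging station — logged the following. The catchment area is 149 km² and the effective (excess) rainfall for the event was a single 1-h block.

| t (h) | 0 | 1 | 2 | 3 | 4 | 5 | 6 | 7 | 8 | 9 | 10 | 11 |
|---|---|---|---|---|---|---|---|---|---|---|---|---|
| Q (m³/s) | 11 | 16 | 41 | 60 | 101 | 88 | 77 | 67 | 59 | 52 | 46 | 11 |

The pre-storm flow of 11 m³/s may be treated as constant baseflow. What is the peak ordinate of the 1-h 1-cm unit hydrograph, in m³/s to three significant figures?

Direct runoff: 0.0, 5.0, 30.0, 49.0, 90.0, 77.0, 66.0, 56.0, 48.0, 41.0, 35.0, 0.0 m³/s; ΣQ_DR = 497.0 m³/s, peak = 90.0 m³/s.
Runoff depth d = ΣQ_DR·Δt / A = 497.0 × 3600 / (149 km²) = 12.01 mm.
The 1-cm UH is the DRH scaled by (10 mm)/d, so U_p = 90.0 × 10/12.01 = 74.9 m³/s.

U_p ≈ 74.9 m³/s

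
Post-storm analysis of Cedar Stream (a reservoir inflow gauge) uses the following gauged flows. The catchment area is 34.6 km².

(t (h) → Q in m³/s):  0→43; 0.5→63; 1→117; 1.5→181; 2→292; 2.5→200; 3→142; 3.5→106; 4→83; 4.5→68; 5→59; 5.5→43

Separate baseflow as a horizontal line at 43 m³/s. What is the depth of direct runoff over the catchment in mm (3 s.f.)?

d ≈ 45.8 mm

Direct runoff: 0.0, 20.0, 74.0, 138.0, 249.0, 157.0, 99.0, 63.0, 40.0, 25.0, 16.0, 0.0 m³/s; ΣQ_DR = 881.0 m³/s.
V = ΣQ_DR · Δt = 881.0 × 1800 s = 1.586 × 10^6 m³.
Over A = 34.6 km², depth = V / A = 45.8 mm.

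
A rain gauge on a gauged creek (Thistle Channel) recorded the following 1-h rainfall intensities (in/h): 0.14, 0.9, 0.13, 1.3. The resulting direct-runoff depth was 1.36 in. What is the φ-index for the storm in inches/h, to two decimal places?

φ ≈ 0.42 in/h

Only the 2 blocks with intensity above φ contribute runoff: 0.9, 1.3 in/h.
Σ(I−φ)·Δt = d  ⇒  (0.9+1.3 − 2φ)·1 = 1.36
φ = (2.200 − 1.36/1) / 2 = 0.42 in/h.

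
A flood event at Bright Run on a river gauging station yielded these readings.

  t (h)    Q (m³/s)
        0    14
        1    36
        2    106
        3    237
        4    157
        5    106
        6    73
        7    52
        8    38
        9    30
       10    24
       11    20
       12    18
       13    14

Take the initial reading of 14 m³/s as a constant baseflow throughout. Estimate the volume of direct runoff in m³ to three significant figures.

Direct-runoff ordinates (Q − Q_b): 0.0, 22.0, 92.0, 223.0, 143.0, 92.0, 59.0, 38.0, 24.0, 16.0, 10.0, 6.0, 4.0, 0.0 m³/s.
ΣQ_DR = 729.0 m³/s.
With Δt = 1 h = 3600 s, V = ΣQ_DR · Δt = 729.0 × 3600 = 2.62 × 10^6 m³.

V ≈ 2.62 × 10^6 m³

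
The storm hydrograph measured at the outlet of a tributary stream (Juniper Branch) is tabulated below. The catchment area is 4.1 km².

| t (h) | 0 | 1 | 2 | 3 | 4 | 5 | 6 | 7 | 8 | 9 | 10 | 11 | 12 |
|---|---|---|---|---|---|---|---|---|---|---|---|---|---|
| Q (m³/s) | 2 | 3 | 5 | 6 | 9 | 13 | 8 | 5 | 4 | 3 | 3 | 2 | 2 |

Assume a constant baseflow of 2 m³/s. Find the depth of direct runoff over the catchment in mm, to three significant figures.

Direct runoff: 0.0, 1.0, 3.0, 4.0, 7.0, 11.0, 6.0, 3.0, 2.0, 1.0, 1.0, 0.0, 0.0 m³/s; ΣQ_DR = 39.00 m³/s.
V = ΣQ_DR · Δt = 39.00 × 3600 s = 1.404 × 10^5 m³.
Over A = 4.1 km², depth = V / A = 34.2 mm.

d ≈ 34.2 mm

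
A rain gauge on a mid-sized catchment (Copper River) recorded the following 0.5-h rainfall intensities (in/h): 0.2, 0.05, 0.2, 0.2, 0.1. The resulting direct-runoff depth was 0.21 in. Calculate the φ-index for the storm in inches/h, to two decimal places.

Only the 4 blocks with intensity above φ contribute runoff: 0.2, 0.2, 0.2, 0.1 in/h.
Σ(I−φ)·Δt = d  ⇒  (0.2+0.2+0.2+0.1 − 4φ)·0.5 = 0.21
φ = (0.7000 − 0.21/0.5) / 4 = 0.07 in/h.

φ ≈ 0.07 in/h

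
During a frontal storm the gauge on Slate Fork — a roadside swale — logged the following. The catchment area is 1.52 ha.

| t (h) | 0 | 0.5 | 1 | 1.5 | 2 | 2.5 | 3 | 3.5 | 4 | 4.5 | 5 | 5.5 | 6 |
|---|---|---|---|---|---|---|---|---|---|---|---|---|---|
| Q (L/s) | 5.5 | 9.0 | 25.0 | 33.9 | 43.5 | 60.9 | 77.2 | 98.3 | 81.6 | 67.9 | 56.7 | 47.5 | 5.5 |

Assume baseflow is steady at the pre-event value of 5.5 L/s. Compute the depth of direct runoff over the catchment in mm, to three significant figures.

d ≈ 64.1 mm

Direct runoff: 0.0, 3.5, 19.5, 28.4, 38.0, 55.4, 71.7, 92.8, 76.1, 62.4, 51.2, 42.0, 0.0 L/s; ΣQ_DR = 541.0 L/s.
V = ΣQ_DR · Δt = 541.0 × 1800 s = 9.738 × 10^5 L.
Over A = 1.52 ha, depth = V / A = 64.1 mm.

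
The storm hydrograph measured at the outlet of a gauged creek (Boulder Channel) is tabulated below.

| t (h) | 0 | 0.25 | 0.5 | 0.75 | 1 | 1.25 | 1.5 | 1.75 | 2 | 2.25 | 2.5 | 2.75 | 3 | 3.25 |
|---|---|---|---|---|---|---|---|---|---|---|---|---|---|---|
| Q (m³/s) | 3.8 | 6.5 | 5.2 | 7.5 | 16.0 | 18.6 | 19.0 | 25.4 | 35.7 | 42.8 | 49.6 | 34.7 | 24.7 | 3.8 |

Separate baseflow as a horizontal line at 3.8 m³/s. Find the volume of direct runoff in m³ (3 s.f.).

Direct-runoff ordinates (Q − Q_b): 0.0, 2.7, 1.4, 3.7, 12.2, 14.8, 15.2, 21.6, 31.9, 39.0, 45.8, 30.9, 20.9, 0.0 m³/s.
ΣQ_DR = 240.1 m³/s.
With Δt = 0.25 h = 900 s, V = ΣQ_DR · Δt = 240.1 × 900 = 2.16 × 10^5 m³.

V ≈ 2.16 × 10^5 m³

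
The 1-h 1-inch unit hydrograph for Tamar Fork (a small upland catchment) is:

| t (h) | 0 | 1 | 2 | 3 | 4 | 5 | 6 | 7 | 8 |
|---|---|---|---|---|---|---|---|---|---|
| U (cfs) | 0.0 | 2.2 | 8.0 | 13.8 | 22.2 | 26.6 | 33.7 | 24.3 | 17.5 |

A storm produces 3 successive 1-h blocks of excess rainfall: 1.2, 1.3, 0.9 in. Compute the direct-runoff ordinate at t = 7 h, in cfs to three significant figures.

By discrete convolution, Q_j = Σ (P_i / 1 in) · U_{j−i}.
At t = 7 h (j=7): Q = (1.2/1)·24.3 + (1.3/1)·33.7 + (0.9/1)·26.6 = 96.9 cfs.

Q ≈ 96.9 cfs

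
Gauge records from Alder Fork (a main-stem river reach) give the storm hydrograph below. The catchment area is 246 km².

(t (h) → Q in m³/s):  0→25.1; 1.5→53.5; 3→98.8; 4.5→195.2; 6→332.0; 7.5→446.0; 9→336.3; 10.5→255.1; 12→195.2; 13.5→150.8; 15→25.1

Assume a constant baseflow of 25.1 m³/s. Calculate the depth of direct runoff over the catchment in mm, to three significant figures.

Direct runoff: 0.0, 28.4, 73.7, 170.1, 306.9, 420.9, 311.2, 230.0, 170.1, 125.7, 0.0 m³/s; ΣQ_DR = 1837 m³/s.
V = ΣQ_DR · Δt = 1837 × 5400 s = 9.920 × 10^6 m³.
Over A = 246 km², depth = V / A = 40.3 mm.

d ≈ 40.3 mm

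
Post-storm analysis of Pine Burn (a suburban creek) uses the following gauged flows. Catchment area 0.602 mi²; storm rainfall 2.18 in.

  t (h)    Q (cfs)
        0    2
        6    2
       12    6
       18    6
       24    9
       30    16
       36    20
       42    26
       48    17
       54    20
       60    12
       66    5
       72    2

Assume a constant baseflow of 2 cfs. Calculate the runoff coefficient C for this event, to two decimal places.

C ≈ 0.83

ΣQ_DR = 117.0 cfs; V = ΣQ_DR·Δt = 2.527 × 10^6 ft³.
Runoff depth d = V / A = 1.807 in.
C = d / P = 1.807 / 2.18 = 0.83.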